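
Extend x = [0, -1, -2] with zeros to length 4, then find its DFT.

Original 3-point DFT: [-3, 1.5000-0.8660i, 1.5000+0.8660i]
Zero-padded 4-point DFT provides frequency interpolation.

DFT_4([x, 0, ...]) = [-3, 2+1i, -1, 2-1i]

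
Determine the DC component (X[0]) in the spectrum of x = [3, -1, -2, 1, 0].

X[0] = Σ(n=0 to 4) x[n] · ω_5^0 = Σ x[n]
= (3) + (-1) + (-2) + (1) + (0)

X[0] = 1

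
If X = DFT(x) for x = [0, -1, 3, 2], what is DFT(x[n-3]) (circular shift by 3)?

Time shift by 3: X_shifted[k] = ω_4^(3k) · X[k]
Shifted x = [-1, 3, 2, 0]

DFT(x[n-3]) = [4, -3-3i, -2, -3+3i]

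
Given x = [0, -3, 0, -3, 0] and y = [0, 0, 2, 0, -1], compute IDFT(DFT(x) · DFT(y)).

(x ⊛ y)[n] = Σ(m=0 to 4) x[m] · y[(n-m) mod 5]

Computing each output sample:
(x ⊛ y)[0] = -3
(x ⊛ y)[1] = 0
(x ⊛ y)[2] = 3
(x ⊛ y)[3] = -6
(x ⊛ y)[4] = 0

x ⊛ y = [-3, 0, 3, -6, 0]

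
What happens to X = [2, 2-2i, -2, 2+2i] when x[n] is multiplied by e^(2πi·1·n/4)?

Modulation property: DFT(ω_4^(-1n)·x[n]) = X[(k-1) mod 4], so circularly shift X by 1 positions.

X[k-1] = [2+2i, 2, 2-2i, -2]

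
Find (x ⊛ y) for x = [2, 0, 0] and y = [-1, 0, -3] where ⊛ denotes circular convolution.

(x ⊛ y)[n] = Σ(m=0 to 2) x[m] · y[(n-m) mod 3]

Computing each output sample:
(x ⊛ y)[0] = -2
(x ⊛ y)[1] = 0
(x ⊛ y)[2] = -6

x ⊛ y = [-2, 0, -6]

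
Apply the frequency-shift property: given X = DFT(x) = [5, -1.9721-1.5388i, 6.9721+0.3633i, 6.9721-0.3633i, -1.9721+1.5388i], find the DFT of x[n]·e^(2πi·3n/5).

Modulation property: DFT(ω_5^(-3n)·x[n]) = X[(k-3) mod 5], so circularly shift X by 3 positions.

X[k-3] = [6.9721+0.3633i, 6.9721-0.3633i, -1.9721+1.5388i, 5, -1.9721-1.5388i]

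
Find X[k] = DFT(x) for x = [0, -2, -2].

X[k] = Σ(n=0 to 2) x[n] · ω_3^(nk)
where ω_3 = e^(-2πi/3)

Computing each X[k]:
X[0] = -4
X[1] = 2
X[2] = 2

X = [-4, 2, 2]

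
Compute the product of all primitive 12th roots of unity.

The primitive 12th roots of unity are ω_12^k for k coprime to 12: k ∈ {1, 5, 7, 11}
Their product equals the constant term of the cyclotomic polynomial Φ_12(x) up to sign.
For n ≥ 3, the product of all primitive nth roots of unity is 1. (For n=1 it is 1; for n=2 it is -1.)

1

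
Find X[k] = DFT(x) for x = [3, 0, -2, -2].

X[k] = Σ(n=0 to 3) x[n] · ω_4^(nk)
where ω_4 = e^(-2πi/4)

Computing each X[k]:
X[0] = -1
X[1] = 5-2i
X[2] = 3
X[3] = 5+2i

X = [-1, 5-2i, 3, 5+2i]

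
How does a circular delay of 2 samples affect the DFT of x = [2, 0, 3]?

Time shift by 2: X_shifted[k] = ω_3^(2k) · X[k]
Shifted x = [0, 3, 2]

DFT(x[n-2]) = [5, -2.5000-0.8660i, -2.5000+0.8660i]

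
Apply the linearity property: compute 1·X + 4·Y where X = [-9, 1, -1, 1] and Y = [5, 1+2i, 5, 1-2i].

By linearity: DFT(1x + 4y) = 1·DFT(x) + 4·DFT(y)
= 1·[-9, 1, -1, 1] + 4·[5, 1+2i, 5, 1-2i]

Computing element-wise:
Z[0] = 1·(-9) + 4·(5) = 11
Z[1] = 1·(1) + 4·(1+2i) = 5+8i
Z[2] = 1·(-1) + 4·(5) = 19
Z[3] = 1·(1) + 4·(1-2i) = 5-8i

DFT(1x + 4y) = 1·X + 4·Y = [11, 5+8i, 19, 5-8i]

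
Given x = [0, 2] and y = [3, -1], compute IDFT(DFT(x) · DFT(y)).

(x ⊛ y)[n] = Σ(m=0 to 1) x[m] · y[(n-m) mod 2]

Computing each output sample:
(x ⊛ y)[0] = -2
(x ⊛ y)[1] = 6

x ⊛ y = [-2, 6]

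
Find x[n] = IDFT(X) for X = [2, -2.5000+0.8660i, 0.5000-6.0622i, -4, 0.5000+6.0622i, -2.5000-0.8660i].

x[n] = (1/6) Σ(k=0 to 5) X[k] · e^(2πikn/6)

Computing each x[n]:
x[0] = -1
x[1] = 2
x[2] = -2
x[3] = 2
x[4] = 2
x[5] = -1

x = [-1, 2, -2, 2, 2, -1]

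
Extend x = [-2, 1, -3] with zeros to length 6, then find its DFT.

Original 3-point DFT: [-4, -1.0000-3.4641i, -1.0000+3.4641i]
Zero-padded 6-point DFT provides frequency interpolation.

DFT_6([x, 0, ...]) = [-4, 1.7321i, -1.0000-3.4641i, -6, -1.0000+3.4641i, -1.7321i]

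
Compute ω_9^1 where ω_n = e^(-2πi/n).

ω_9^1 = e^(-2πi·1/9)
= cos(-2π·1/9) + i·sin(-2π·1/9)
= cos(-2π/9) + i·sin(-2π/9)

ω_9^1 = cos(-2π/9) + i·sin(-2π/9) = 0.7660-0.6428i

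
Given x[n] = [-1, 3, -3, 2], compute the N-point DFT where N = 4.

X[k] = Σ(n=0 to 3) x[n] · ω_4^(nk)
where ω_4 = e^(-2πi/4)

Computing each X[k]:
X[0] = 1
X[1] = 2-1i
X[2] = -9
X[3] = 2+1i

X = [1, 2-1i, -9, 2+1i]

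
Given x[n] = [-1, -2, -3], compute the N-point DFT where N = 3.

X[k] = Σ(n=0 to 2) x[n] · ω_3^(nk)
where ω_3 = e^(-2πi/3)

Computing each X[k]:
X[0] = -6
X[1] = 1.5000-0.8660i
X[2] = 1.5000+0.8660i

X = [-6, 1.5000-0.8660i, 1.5000+0.8660i]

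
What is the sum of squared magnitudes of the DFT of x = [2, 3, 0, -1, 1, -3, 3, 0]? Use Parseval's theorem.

Parseval: Σ|x[n]|² = (1/N)Σ|X[k]|², so Σ|X[k]|² = N·Σ|x[n]|² = 8·33.0000

Σ|X[k]|² = N·Σ|x[n]|² = 8·33.0000 = 264.0000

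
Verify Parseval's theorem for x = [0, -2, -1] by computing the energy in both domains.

Time domain:
Σ|x[n]|² = |0|² + |-2|² + |-1|² = 5.0000

Frequency domain:
(1/3)Σ|X[k]|² = (1/3)(|-3|² + |1.5000+0.8660i|² + |1.5000-0.8660i|²) = (1/3)·15.0000 = 5.0000

Both sides agree, confirming Parseval's theorem.

Σ|x[n]|² = (1/N)Σ|X[k]|² = 5.0000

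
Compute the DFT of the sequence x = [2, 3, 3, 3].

X[k] = Σ(n=0 to 3) x[n] · ω_4^(nk)
where ω_4 = e^(-2πi/4)

Computing each X[k]:
X[0] = 11
X[1] = -1
X[2] = -1
X[3] = -1

X = [11, -1, -1, -1]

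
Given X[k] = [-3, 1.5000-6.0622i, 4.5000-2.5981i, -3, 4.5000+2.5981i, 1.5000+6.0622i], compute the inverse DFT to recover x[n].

x[n] = (1/6) Σ(k=0 to 5) X[k] · e^(2πikn/6)

Computing each x[n]:
x[0] = 1
x[1] = 2
x[2] = -1
x[3] = 1
x[4] = -3
x[5] = -3

x = [1, 2, -1, 1, -3, -3]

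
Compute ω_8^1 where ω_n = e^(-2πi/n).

ω_8^1 = e^(-2πi·1/8)
= cos(-2π·1/8) + i·sin(-2π·1/8)
= cos(-2π/8) + i·sin(-2π/8)

ω_8^1 = cos(-2π/8) + i·sin(-2π/8) = 0.7071-0.7071i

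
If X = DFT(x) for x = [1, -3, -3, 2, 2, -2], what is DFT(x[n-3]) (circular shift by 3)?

Time shift by 3: X_shifted[k] = ω_6^(3k) · X[k]
Shifted x = [2, 2, -2, 1, -3, -3]

DFT(x[n-3]) = [-3, 3.0000-5.1962i, 6.0000-3.4641i, -3, 6.0000+3.4641i, 3.0000+5.1962i]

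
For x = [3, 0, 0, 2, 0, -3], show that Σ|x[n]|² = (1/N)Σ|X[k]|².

Time domain:
Σ|x[n]|² = |3|² + |0|² + |0|² + |2|² + |0|² + |-3|² = 22.0000

Frequency domain:
(1/6)Σ|X[k]|² = (1/6)(|2|² + |-0.5000-2.5981i|² + |6.5000-2.5981i|² + |4|² + |6.5000+2.5981i|² + |-0.5000+2.5981i|²) = (1/6)·132.0000 = 22.0000

Both sides agree, confirming Parseval's theorem.

Σ|x[n]|² = (1/N)Σ|X[k]|² = 22.0000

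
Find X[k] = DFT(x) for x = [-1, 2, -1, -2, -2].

X[k] = Σ(n=0 to 4) x[n] · ω_5^(nk)
where ω_5 = e^(-2πi/5)

Computing each X[k]:
X[0] = -4
X[1] = 1.4271-4.3920i
X[2] = -1.9271-1.4001i
X[3] = -1.9271+1.4001i
X[4] = 1.4271+4.3920i

X = [-4, 1.4271-4.3920i, -1.9271-1.4001i, -1.9271+1.4001i, 1.4271+4.3920i]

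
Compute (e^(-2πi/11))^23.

Since ω_11^11 = 1, powers reduce modulo 11.
23 mod 11 = 1
So ω_11^23 = ω_11^1 = e^(-2πi·1/11)

ω_11^23 = ω_11^1 = 0.8413-0.5406i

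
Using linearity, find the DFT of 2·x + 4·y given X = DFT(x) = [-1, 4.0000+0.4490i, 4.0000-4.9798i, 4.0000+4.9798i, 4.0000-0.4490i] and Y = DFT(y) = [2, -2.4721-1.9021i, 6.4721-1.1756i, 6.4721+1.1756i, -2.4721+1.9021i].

By linearity: DFT(2x + 4y) = 2·DFT(x) + 4·DFT(y)
= 2·[-1, 4.0000+0.4490i, 4.0000-4.9798i, 4.0000+4.9798i, 4.0000-0.4490i] + 4·[2, -2.4721-1.9021i, 6.4721-1.1756i, 6.4721+1.1756i, -2.4721+1.9021i]

Computing element-wise:
Z[0] = 2·(-1) + 4·(2) = 6
Z[1] = 2·(4.0000+0.4490i) + 4·(-2.4721-1.9021i) = -1.8884-6.7104i
Z[2] = 2·(4.0000-4.9798i) + 4·(6.4721-1.1756i) = 33.8884-14.6620i
Z[3] = 2·(4.0000+4.9798i) + 4·(6.4721+1.1756i) = 33.8884+14.6620i
Z[4] = 2·(4.0000-0.4490i) + 4·(-2.4721+1.9021i) = -1.8884+6.7104i

DFT(2x + 4y) = 2·X + 4·Y = [6, -1.8884-6.7104i, 33.8884-14.6620i, 33.8884+14.6620i, -1.8884+6.7104i]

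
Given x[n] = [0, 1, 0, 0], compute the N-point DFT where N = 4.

X[k] = Σ(n=0 to 3) x[n] · ω_4^(nk)
where ω_4 = e^(-2πi/4)

Computing each X[k]:
X[0] = 1
X[1] = -1i
X[2] = -1
X[3] = 1i

X = [1, -1i, -1, 1i]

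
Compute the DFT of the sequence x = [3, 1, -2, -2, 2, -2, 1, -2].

X[k] = Σ(n=0 to 7) x[n] · ω_8^(nk)
where ω_8 = e^(-2πi/8)

Computing each X[k]:
X[0] = -1
X[1] = 3.1213+0.8787i
X[2] = 6-3i
X[3] = -1.1213-5.1213i
X[4] = 9
X[5] = -1.1213+5.1213i
X[6] = 6+3i
X[7] = 3.1213-0.8787i

X = [-1, 3.1213+0.8787i, 6-3i, -1.1213-5.1213i, 9, -1.1213+5.1213i, 6+3i, 3.1213-0.8787i]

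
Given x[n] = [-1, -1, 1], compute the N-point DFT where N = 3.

X[k] = Σ(n=0 to 2) x[n] · ω_3^(nk)
where ω_3 = e^(-2πi/3)

Computing each X[k]:
X[0] = -1
X[1] = -1.0000+1.7321i
X[2] = -1.0000-1.7321i

X = [-1, -1.0000+1.7321i, -1.0000-1.7321i]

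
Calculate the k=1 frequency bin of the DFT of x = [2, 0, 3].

X[1] = Σ(n=0 to 2) x[n] · ω_3^(1n) where ω_3 = e^(-2πi/3)
= (2)·ω_3^0 + (0)·ω_3^1 + (3)·ω_3^2

X[1] = 0.5000+2.5981i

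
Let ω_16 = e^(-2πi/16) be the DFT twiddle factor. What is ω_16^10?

ω_16^10 = e^(-2πi·10/16)
= cos(-2π·10/16) + i·sin(-2π·10/16)
= cos(-20π/16) + i·sin(-20π/16)

ω_16^10 = cos(-20π/16) + i·sin(-20π/16) = -0.7071+0.7071i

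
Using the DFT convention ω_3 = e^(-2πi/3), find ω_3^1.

ω_3^1 = e^(-2πi·1/3)
= cos(-2π·1/3) + i·sin(-2π·1/3)
= cos(-2π/3) + i·sin(-2π/3)

ω_3^1 = cos(-2π/3) + i·sin(-2π/3) = -0.5000-0.8660i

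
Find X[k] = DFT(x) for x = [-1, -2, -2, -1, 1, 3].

X[k] = Σ(n=0 to 5) x[n] · ω_6^(nk)
where ω_6 = e^(-2πi/6)

Computing each X[k]:
X[0] = -2
X[1] = 1.0000+6.9282i
X[2] = -2.0000+1.7321i
X[3] = -2
X[4] = -2.0000-1.7321i
X[5] = 1.0000-6.9282i

X = [-2, 1.0000+6.9282i, -2.0000+1.7321i, -2, -2.0000-1.7321i, 1.0000-6.9282i]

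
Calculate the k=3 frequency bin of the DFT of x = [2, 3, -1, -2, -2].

X[3] = Σ(n=0 to 4) x[n] · ω_5^(3n) where ω_5 = e^(-2πi/5)
= (2)·ω_5^0 + (3)·ω_5^3 + (-1)·ω_5^6 + (-2)·ω_5^9 + (-2)·ω_5^12

X[3] = 0.2639+1.9879i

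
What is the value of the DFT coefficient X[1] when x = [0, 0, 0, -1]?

X[1] = Σ(n=0 to 3) x[n] · ω_4^(1n) where ω_4 = e^(-2πi/4)
= (0)·ω_4^0 + (0)·ω_4^1 + (0)·ω_4^2 + (-1)·ω_4^3

X[1] = -1i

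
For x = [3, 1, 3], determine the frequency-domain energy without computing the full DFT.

Parseval: Σ|x[n]|² = (1/N)Σ|X[k]|², so Σ|X[k]|² = N·Σ|x[n]|² = 3·19.0000

Σ|X[k]|² = N·Σ|x[n]|² = 3·19.0000 = 57.0000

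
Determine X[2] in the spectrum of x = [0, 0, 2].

X[2] = Σ(n=0 to 2) x[n] · ω_3^(2n) where ω_3 = e^(-2πi/3)
= (0)·ω_3^0 + (0)·ω_3^2 + (2)·ω_3^4

X[2] = -1.0000-1.7321i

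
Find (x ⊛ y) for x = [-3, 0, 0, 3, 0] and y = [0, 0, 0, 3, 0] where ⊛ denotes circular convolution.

(x ⊛ y)[n] = Σ(m=0 to 4) x[m] · y[(n-m) mod 5]

Computing each output sample:
(x ⊛ y)[0] = 0
(x ⊛ y)[1] = 9
(x ⊛ y)[2] = 0
(x ⊛ y)[3] = -9
(x ⊛ y)[4] = 0

x ⊛ y = [0, 9, 0, -9, 0]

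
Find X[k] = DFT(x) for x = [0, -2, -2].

X[k] = Σ(n=0 to 2) x[n] · ω_3^(nk)
where ω_3 = e^(-2πi/3)

Computing each X[k]:
X[0] = -4
X[1] = 2
X[2] = 2

X = [-4, 2, 2]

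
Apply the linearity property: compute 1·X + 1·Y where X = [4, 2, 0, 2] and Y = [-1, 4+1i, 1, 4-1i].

By linearity: DFT(1x + 1y) = 1·DFT(x) + 1·DFT(y)
= 1·[4, 2, 0, 2] + 1·[-1, 4+1i, 1, 4-1i]

Computing element-wise:
Z[0] = 1·(4) + 1·(-1) = 3
Z[1] = 1·(2) + 1·(4+1i) = 6+1i
Z[2] = 1·(0) + 1·(1) = 1
Z[3] = 1·(2) + 1·(4-1i) = 6-1i

DFT(1x + 1y) = 1·X + 1·Y = [3, 6+1i, 1, 6-1i]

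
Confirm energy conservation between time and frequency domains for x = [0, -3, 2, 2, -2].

Time domain:
Σ|x[n]|² = |0|² + |-3|² + |2|² + |2|² + |-2|² = 21.0000

Frequency domain:
(1/5)Σ|X[k]|² = (1/5)(|-1|² + |-4.7812+0.9511i|² + |5.2812+0.5878i|² + |5.2812-0.5878i|² + |-4.7812-0.9511i|²) = (1/5)·105.0000 = 21.0000

Both sides agree, confirming Parseval's theorem.

Σ|x[n]|² = (1/N)Σ|X[k]|² = 21.0000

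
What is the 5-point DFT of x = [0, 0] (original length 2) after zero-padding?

Original 2-point DFT: [0, 0]
Zero-padded 5-point DFT provides frequency interpolation.

DFT_5([x, 0, ...]) = [0, 0, 0, 0, 0]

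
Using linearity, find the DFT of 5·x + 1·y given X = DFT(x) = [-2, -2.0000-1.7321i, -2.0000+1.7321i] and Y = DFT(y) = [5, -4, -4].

By linearity: DFT(5x + 1y) = 5·DFT(x) + 1·DFT(y)
= 5·[-2, -2.0000-1.7321i, -2.0000+1.7321i] + 1·[5, -4, -4]

Computing element-wise:
Z[0] = 5·(-2) + 1·(5) = -5
Z[1] = 5·(-2.0000-1.7321i) + 1·(-4) = -14.0000-8.6605i
Z[2] = 5·(-2.0000+1.7321i) + 1·(-4) = -14.0000+8.6605i

DFT(5x + 1y) = 5·X + 1·Y = [-5, -14.0000-8.6605i, -14.0000+8.6605i]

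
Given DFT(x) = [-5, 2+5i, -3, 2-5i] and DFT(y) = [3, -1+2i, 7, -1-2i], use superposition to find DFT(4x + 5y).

By linearity: DFT(4x + 5y) = 4·DFT(x) + 5·DFT(y)
= 4·[-5, 2+5i, -3, 2-5i] + 5·[3, -1+2i, 7, -1-2i]

Computing element-wise:
Z[0] = 4·(-5) + 5·(3) = -5
Z[1] = 4·(2+5i) + 5·(-1+2i) = 3+30i
Z[2] = 4·(-3) + 5·(7) = 23
Z[3] = 4·(2-5i) + 5·(-1-2i) = 3-30i

DFT(4x + 5y) = 4·X + 5·Y = [-5, 3+30i, 23, 3-30i]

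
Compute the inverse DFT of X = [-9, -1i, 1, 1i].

x[n] = (1/4) Σ(k=0 to 3) X[k] · e^(2πikn/4)

Computing each x[n]:
x[0] = -2
x[1] = -2
x[2] = -2
x[3] = -3

x = [-2, -2, -2, -3]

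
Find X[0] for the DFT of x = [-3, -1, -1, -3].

X[0] = Σ(n=0 to 3) x[n] · ω_4^0 = Σ x[n]
= (-3) + (-1) + (-1) + (-3)

X[0] = -8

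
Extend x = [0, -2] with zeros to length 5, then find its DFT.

Original 2-point DFT: [-2, 2]
Zero-padded 5-point DFT provides frequency interpolation.

DFT_5([x, 0, ...]) = [-2, -0.6180+1.9021i, 1.6180+1.1756i, 1.6180-1.1756i, -0.6180-1.9021i]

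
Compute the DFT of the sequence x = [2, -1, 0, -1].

X[k] = Σ(n=0 to 3) x[n] · ω_4^(nk)
where ω_4 = e^(-2πi/4)

Computing each X[k]:
X[0] = 0
X[1] = 2
X[2] = 4
X[3] = 2

X = [0, 2, 4, 2]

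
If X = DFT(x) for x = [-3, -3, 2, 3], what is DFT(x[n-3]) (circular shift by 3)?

Time shift by 3: X_shifted[k] = ω_4^(3k) · X[k]
Shifted x = [-3, 2, 3, -3]

DFT(x[n-3]) = [-1, -6-5i, 1, -6+5i]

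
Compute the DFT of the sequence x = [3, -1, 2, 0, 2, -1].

X[k] = Σ(n=0 to 5) x[n] · ω_6^(nk)
where ω_6 = e^(-2πi/6)

Computing each X[k]:
X[0] = 5
X[1] = 0
X[2] = 2
X[3] = 9
X[4] = 2
X[5] = 0

X = [5, 0, 2, 9, 2, 0]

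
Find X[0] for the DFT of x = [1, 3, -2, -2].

X[0] = Σ(n=0 to 3) x[n] · ω_4^0 = Σ x[n]
= (1) + (3) + (-2) + (-2)

X[0] = 0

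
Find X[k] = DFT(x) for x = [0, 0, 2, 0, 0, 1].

X[k] = Σ(n=0 to 5) x[n] · ω_6^(nk)
where ω_6 = e^(-2πi/6)

Computing each X[k]:
X[0] = 3
X[1] = -0.5000-0.8660i
X[2] = -1.5000+2.5981i
X[3] = 1
X[4] = -1.5000-2.5981i
X[5] = -0.5000+0.8660i

X = [3, -0.5000-0.8660i, -1.5000+2.5981i, 1, -1.5000-2.5981i, -0.5000+0.8660i]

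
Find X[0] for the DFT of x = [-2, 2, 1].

X[0] = Σ(n=0 to 2) x[n] · ω_3^0 = Σ x[n]
= (-2) + (2) + (1)

X[0] = 1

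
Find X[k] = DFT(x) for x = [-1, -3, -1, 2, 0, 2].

X[k] = Σ(n=0 to 5) x[n] · ω_6^(nk)
where ω_6 = e^(-2πi/6)

Computing each X[k]:
X[0] = -1
X[1] = -3.0000+5.1962i
X[2] = 2.0000+3.4641i
X[3] = -3
X[4] = 2.0000-3.4641i
X[5] = -3.0000-5.1962i

X = [-1, -3.0000+5.1962i, 2.0000+3.4641i, -3, 2.0000-3.4641i, -3.0000-5.1962i]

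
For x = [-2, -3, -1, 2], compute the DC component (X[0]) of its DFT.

X[0] = Σ(n=0 to 3) x[n] · ω_4^0 = Σ x[n]
= (-2) + (-3) + (-1) + (2)

X[0] = -4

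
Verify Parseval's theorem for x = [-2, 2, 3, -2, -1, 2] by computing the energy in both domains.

Time domain:
Σ|x[n]|² = |-2|² + |2|² + |3|² + |-2|² + |-1|² + |2|² = 26.0000

Frequency domain:
(1/6)Σ|X[k]|² = (1/6)(|2|² + |1.0000-3.4641i|² + |-7.0000+3.4641i|² + |-2|² + |-7.0000-3.4641i|² + |1.0000+3.4641i|²) = (1/6)·156.0000 = 26.0000

Both sides agree, confirming Parseval's theorem.

Σ|x[n]|² = (1/N)Σ|X[k]|² = 26.0000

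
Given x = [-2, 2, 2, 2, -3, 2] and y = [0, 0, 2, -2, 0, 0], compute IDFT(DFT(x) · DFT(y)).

(x ⊛ y)[n] = Σ(m=0 to 5) x[m] · y[(n-m) mod 6]

Computing each output sample:
(x ⊛ y)[0] = -10
(x ⊛ y)[1] = 10
(x ⊛ y)[2] = -8
(x ⊛ y)[3] = 8
(x ⊛ y)[4] = 0
(x ⊛ y)[5] = 0

x ⊛ y = [-10, 10, -8, 8, 0, 0]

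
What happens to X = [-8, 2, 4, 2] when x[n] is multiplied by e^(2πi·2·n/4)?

Modulation property: DFT(ω_4^(-2n)·x[n]) = X[(k-2) mod 4], so circularly shift X by 2 positions.

X[k-2] = [4, 2, -8, 2]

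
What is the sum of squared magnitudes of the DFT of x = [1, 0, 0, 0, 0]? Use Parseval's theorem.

Parseval: Σ|x[n]|² = (1/N)Σ|X[k]|², so Σ|X[k]|² = N·Σ|x[n]|² = 5·1.0000

Σ|X[k]|² = N·Σ|x[n]|² = 5·1.0000 = 5.0000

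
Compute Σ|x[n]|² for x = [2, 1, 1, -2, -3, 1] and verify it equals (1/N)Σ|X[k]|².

Time domain:
Σ|x[n]|² = |2|² + |1|² + |1|² + |-2|² + |-3|² + |1|² = 20.0000

Frequency domain:
(1/6)Σ|X[k]|² = (1/6)(|0|² + |6.0000-3.4641i|² + |3.4641i|² + |0|² + |-3.4641i|² + |6.0000+3.4641i|²) = (1/6)·120.0000 = 20.0000

Both sides agree, confirming Parseval's theorem.

Σ|x[n]|² = (1/N)Σ|X[k]|² = 20.0000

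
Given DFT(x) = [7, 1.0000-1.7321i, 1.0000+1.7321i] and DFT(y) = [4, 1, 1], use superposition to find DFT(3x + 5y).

By linearity: DFT(3x + 5y) = 3·DFT(x) + 5·DFT(y)
= 3·[7, 1.0000-1.7321i, 1.0000+1.7321i] + 5·[4, 1, 1]

Computing element-wise:
Z[0] = 3·(7) + 5·(4) = 41
Z[1] = 3·(1.0000-1.7321i) + 5·(1) = 8.0000-5.1963i
Z[2] = 3·(1.0000+1.7321i) + 5·(1) = 8.0000+5.1963i

DFT(3x + 5y) = 3·X + 5·Y = [41, 8.0000-5.1963i, 8.0000+5.1963i]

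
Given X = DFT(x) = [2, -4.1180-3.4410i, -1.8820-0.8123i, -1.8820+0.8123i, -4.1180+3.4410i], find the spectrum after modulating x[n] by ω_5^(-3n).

Modulation property: DFT(ω_5^(-3n)·x[n]) = X[(k-3) mod 5], so circularly shift X by 3 positions.

X[k-3] = [-1.8820-0.8123i, -1.8820+0.8123i, -4.1180+3.4410i, 2, -4.1180-3.4410i]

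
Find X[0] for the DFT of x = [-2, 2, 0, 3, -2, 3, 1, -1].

X[0] = Σ(n=0 to 7) x[n] · ω_8^0 = Σ x[n]
= (-2) + (2) + (0) + (3) + (-2) + (3) + (1) + (-1)

X[0] = 4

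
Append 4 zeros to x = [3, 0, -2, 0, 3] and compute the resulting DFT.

Original 5-point DFT: [4, 5.5451+4.0287i, -0.0451-0.1388i, -0.0451+0.1388i, 5.5451-4.0287i]
Zero-padded 9-point DFT provides frequency interpolation.

DFT_9([x, 0, ...]) = [4, -0.1664+0.9436i, 7.1775+2.6124i, 2.5000-4.3301i, 1.9889+1.6688i, 1.9889-1.6688i, 2.5000+4.3301i, 7.1775-2.6124i, -0.1664-0.9436i]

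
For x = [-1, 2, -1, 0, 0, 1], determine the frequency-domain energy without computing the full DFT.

Parseval: Σ|x[n]|² = (1/N)Σ|X[k]|², so Σ|X[k]|² = N·Σ|x[n]|² = 6·7.0000

Σ|X[k]|² = N·Σ|x[n]|² = 6·7.0000 = 42.0000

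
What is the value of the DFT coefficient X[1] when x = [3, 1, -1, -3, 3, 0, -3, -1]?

X[1] = Σ(n=0 to 7) x[n] · ω_8^(1n) where ω_8 = e^(-2πi/8)
= (3)·ω_8^0 + (1)·ω_8^1 + (-1)·ω_8^2 + (-3)·ω_8^3 + (3)·ω_8^4 + (0)·ω_8^5 + (-3)·ω_8^6 + (-1)·ω_8^7

X[1] = 2.1213-1.2929i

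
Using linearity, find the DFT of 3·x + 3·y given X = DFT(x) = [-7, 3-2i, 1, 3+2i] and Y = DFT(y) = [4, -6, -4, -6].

By linearity: DFT(3x + 3y) = 3·DFT(x) + 3·DFT(y)
= 3·[-7, 3-2i, 1, 3+2i] + 3·[4, -6, -4, -6]

Computing element-wise:
Z[0] = 3·(-7) + 3·(4) = -9
Z[1] = 3·(3-2i) + 3·(-6) = -9-6i
Z[2] = 3·(1) + 3·(-4) = -9
Z[3] = 3·(3+2i) + 3·(-6) = -9+6i

DFT(3x + 3y) = 3·X + 3·Y = [-9, -9-6i, -9, -9+6i]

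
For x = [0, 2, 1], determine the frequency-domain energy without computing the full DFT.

Parseval: Σ|x[n]|² = (1/N)Σ|X[k]|², so Σ|X[k]|² = N·Σ|x[n]|² = 3·5.0000

Σ|X[k]|² = N·Σ|x[n]|² = 3·5.0000 = 15.0000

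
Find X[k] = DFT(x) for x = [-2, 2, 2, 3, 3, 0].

X[k] = Σ(n=0 to 5) x[n] · ω_6^(nk)
where ω_6 = e^(-2πi/6)

Computing each X[k]:
X[0] = 8
X[1] = -6.5000-0.8660i
X[2] = -2.5000-2.5981i
X[3] = -2
X[4] = -2.5000+2.5981i
X[5] = -6.5000+0.8660i

X = [8, -6.5000-0.8660i, -2.5000-2.5981i, -2, -2.5000+2.5981i, -6.5000+0.8660i]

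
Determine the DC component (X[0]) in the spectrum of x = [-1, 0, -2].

X[0] = Σ(n=0 to 2) x[n] · ω_3^0 = Σ x[n]
= (-1) + (0) + (-2)

X[0] = -3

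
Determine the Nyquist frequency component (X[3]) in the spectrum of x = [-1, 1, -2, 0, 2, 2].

X[3] = Σ(n=0 to 5) x[n] · ω_6^(3n) where ω_6 = e^(-2πi/6)
= (-1)·ω_6^0 + (1)·ω_6^3 + (-2)·ω_6^6 + (0)·ω_6^9 + (2)·ω_6^12 + (2)·ω_6^15

X[3] = -4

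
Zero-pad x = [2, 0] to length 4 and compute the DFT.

Original 2-point DFT: [2, 2]
Zero-padded 4-point DFT provides frequency interpolation.

DFT_4([x, 0, ...]) = [2, 2, 2, 2]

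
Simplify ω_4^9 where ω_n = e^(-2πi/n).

Since ω_4^4 = 1, powers reduce modulo 4.
9 mod 4 = 1
So ω_4^9 = ω_4^1 = e^(-2πi·1/4)

ω_4^9 = ω_4^1 = -1i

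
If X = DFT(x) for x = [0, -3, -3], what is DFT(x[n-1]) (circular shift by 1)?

Time shift by 1: X_shifted[k] = ω_3^(1k) · X[k]
Shifted x = [-3, 0, -3]

DFT(x[n-1]) = [-6, -1.5000-2.5981i, -1.5000+2.5981i]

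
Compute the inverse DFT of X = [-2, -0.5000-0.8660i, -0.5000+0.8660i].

x[n] = (1/3) Σ(k=0 to 2) X[k] · e^(2πikn/3)

Computing each x[n]:
x[0] = -1
x[1] = 0
x[2] = -1

x = [-1, 0, -1]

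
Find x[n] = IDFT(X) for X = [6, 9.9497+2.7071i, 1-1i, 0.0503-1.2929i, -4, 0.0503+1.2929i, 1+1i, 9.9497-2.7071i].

x[n] = (1/8) Σ(k=0 to 7) X[k] · e^(2πikn/8)

Computing each x[n]:
x[0] = 3
x[1] = 3
x[2] = -1
x[3] = -1
x[4] = -2
x[5] = 0
x[6] = 1
x[7] = 3

x = [3, 3, -1, -1, -2, 0, 1, 3]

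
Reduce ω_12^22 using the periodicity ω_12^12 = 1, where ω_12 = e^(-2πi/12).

Since ω_12^12 = 1, powers reduce modulo 12.
22 mod 12 = 10
So ω_12^22 = ω_12^10 = e^(-2πi·10/12)

ω_12^22 = ω_12^10 = 0.5000+0.8660i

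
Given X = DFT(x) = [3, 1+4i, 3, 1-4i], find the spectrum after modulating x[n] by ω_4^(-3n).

Modulation property: DFT(ω_4^(-3n)·x[n]) = X[(k-3) mod 4], so circularly shift X by 3 positions.

X[k-3] = [1+4i, 3, 1-4i, 3]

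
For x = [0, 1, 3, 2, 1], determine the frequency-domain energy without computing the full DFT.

Parseval: Σ|x[n]|² = (1/N)Σ|X[k]|², so Σ|X[k]|² = N·Σ|x[n]|² = 5·15.0000

Σ|X[k]|² = N·Σ|x[n]|² = 5·15.0000 = 75.0000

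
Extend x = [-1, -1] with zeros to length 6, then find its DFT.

Original 2-point DFT: [-2, 0]
Zero-padded 6-point DFT provides frequency interpolation.

DFT_6([x, 0, ...]) = [-2, -1.5000+0.8660i, -0.5000+0.8660i, 0, -0.5000-0.8660i, -1.5000-0.8660i]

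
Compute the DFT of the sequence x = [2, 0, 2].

X[k] = Σ(n=0 to 2) x[n] · ω_3^(nk)
where ω_3 = e^(-2πi/3)

Computing each X[k]:
X[0] = 4
X[1] = 1.0000+1.7321i
X[2] = 1.0000-1.7321i

X = [4, 1.0000+1.7321i, 1.0000-1.7321i]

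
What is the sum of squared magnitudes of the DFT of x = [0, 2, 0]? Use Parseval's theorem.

Parseval: Σ|x[n]|² = (1/N)Σ|X[k]|², so Σ|X[k]|² = N·Σ|x[n]|² = 3·4.0000

Σ|X[k]|² = N·Σ|x[n]|² = 3·4.0000 = 12.0000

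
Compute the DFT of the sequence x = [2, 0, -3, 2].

X[k] = Σ(n=0 to 3) x[n] · ω_4^(nk)
where ω_4 = e^(-2πi/4)

Computing each X[k]:
X[0] = 1
X[1] = 5+2i
X[2] = -3
X[3] = 5-2i

X = [1, 5+2i, -3, 5-2i]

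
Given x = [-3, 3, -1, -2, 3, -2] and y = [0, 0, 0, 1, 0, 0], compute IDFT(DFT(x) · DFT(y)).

(x ⊛ y)[n] = Σ(m=0 to 5) x[m] · y[(n-m) mod 6]

Computing each output sample:
(x ⊛ y)[0] = -2
(x ⊛ y)[1] = 3
(x ⊛ y)[2] = -2
(x ⊛ y)[3] = -3
(x ⊛ y)[4] = 3
(x ⊛ y)[5] = -1

x ⊛ y = [-2, 3, -2, -3, 3, -1]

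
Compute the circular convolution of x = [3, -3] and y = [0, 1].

(x ⊛ y)[n] = Σ(m=0 to 1) x[m] · y[(n-m) mod 2]

Computing each output sample:
(x ⊛ y)[0] = -3
(x ⊛ y)[1] = 3

x ⊛ y = [-3, 3]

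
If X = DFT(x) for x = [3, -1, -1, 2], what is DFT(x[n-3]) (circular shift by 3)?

Time shift by 3: X_shifted[k] = ω_4^(3k) · X[k]
Shifted x = [-1, -1, 2, 3]

DFT(x[n-3]) = [3, -3+4i, -1, -3-4i]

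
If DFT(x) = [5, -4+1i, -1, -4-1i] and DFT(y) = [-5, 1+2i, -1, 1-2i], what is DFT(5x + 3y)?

By linearity: DFT(5x + 3y) = 5·DFT(x) + 3·DFT(y)
= 5·[5, -4+1i, -1, -4-1i] + 3·[-5, 1+2i, -1, 1-2i]

Computing element-wise:
Z[0] = 5·(5) + 3·(-5) = 10
Z[1] = 5·(-4+1i) + 3·(1+2i) = -17+11i
Z[2] = 5·(-1) + 3·(-1) = -8
Z[3] = 5·(-4-1i) + 3·(1-2i) = -17-11i

DFT(5x + 3y) = 5·X + 3·Y = [10, -17+11i, -8, -17-11i]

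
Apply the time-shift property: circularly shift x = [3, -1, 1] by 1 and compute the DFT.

Time shift by 1: X_shifted[k] = ω_3^(1k) · X[k]
Shifted x = [1, 3, -1]

DFT(x[n-1]) = [3, -3.4641i, 3.4641i]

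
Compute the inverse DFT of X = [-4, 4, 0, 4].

x[n] = (1/4) Σ(k=0 to 3) X[k] · e^(2πikn/4)

Computing each x[n]:
x[0] = 1
x[1] = -1
x[2] = -3
x[3] = -1

x = [1, -1, -3, -1]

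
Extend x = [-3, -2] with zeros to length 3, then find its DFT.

Original 2-point DFT: [-5, -1]
Zero-padded 3-point DFT provides frequency interpolation.

DFT_3([x, 0, ...]) = [-5, -2.0000+1.7321i, -2.0000-1.7321i]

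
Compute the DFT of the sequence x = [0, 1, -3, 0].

X[k] = Σ(n=0 to 3) x[n] · ω_4^(nk)
where ω_4 = e^(-2πi/4)

Computing each X[k]:
X[0] = -2
X[1] = 3-1i
X[2] = -4
X[3] = 3+1i

X = [-2, 3-1i, -4, 3+1i]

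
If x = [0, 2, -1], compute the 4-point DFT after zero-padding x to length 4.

Original 3-point DFT: [1, -0.5000-2.5981i, -0.5000+2.5981i]
Zero-padded 4-point DFT provides frequency interpolation.

DFT_4([x, 0, ...]) = [1, 1-2i, -3, 1+2i]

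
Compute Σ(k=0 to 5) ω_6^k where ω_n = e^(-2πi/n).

Sum of all nth roots of unity equals 0 for n > 1 (geometric series with r ≠ 1).

0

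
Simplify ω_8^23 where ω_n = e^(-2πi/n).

Since ω_8^8 = 1, powers reduce modulo 8.
23 mod 8 = 7
So ω_8^23 = ω_8^7 = e^(-2πi·7/8)

ω_8^23 = ω_8^7 = 0.7071+0.7071i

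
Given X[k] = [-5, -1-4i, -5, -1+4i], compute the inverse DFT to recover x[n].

x[n] = (1/4) Σ(k=0 to 3) X[k] · e^(2πikn/4)

Computing each x[n]:
x[0] = -3
x[1] = 2
x[2] = -2
x[3] = -2

x = [-3, 2, -2, -2]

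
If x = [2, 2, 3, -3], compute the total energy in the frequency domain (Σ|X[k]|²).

Parseval: Σ|x[n]|² = (1/N)Σ|X[k]|², so Σ|X[k]|² = N·Σ|x[n]|² = 4·26.0000

Σ|X[k]|² = N·Σ|x[n]|² = 4·26.0000 = 104.0000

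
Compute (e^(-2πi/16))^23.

Since ω_16^16 = 1, powers reduce modulo 16.
23 mod 16 = 7
So ω_16^23 = ω_16^7 = e^(-2πi·7/16)

ω_16^23 = ω_16^7 = -0.9239-0.3827i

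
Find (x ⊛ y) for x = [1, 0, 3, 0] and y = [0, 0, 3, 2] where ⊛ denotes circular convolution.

(x ⊛ y)[n] = Σ(m=0 to 3) x[m] · y[(n-m) mod 4]

Computing each output sample:
(x ⊛ y)[0] = 9
(x ⊛ y)[1] = 6
(x ⊛ y)[2] = 3
(x ⊛ y)[3] = 2

x ⊛ y = [9, 6, 3, 2]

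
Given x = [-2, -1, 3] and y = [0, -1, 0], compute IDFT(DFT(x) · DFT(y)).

(x ⊛ y)[n] = Σ(m=0 to 2) x[m] · y[(n-m) mod 3]

Computing each output sample:
(x ⊛ y)[0] = -3
(x ⊛ y)[1] = 2
(x ⊛ y)[2] = 1

x ⊛ y = [-3, 2, 1]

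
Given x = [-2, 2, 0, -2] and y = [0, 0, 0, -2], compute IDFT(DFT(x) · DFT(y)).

(x ⊛ y)[n] = Σ(m=0 to 3) x[m] · y[(n-m) mod 4]

Computing each output sample:
(x ⊛ y)[0] = -4
(x ⊛ y)[1] = 0
(x ⊛ y)[2] = 4
(x ⊛ y)[3] = 4

x ⊛ y = [-4, 0, 4, 4]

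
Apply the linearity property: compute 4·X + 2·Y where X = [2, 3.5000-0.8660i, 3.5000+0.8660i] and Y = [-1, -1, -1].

By linearity: DFT(4x + 2y) = 4·DFT(x) + 2·DFT(y)
= 4·[2, 3.5000-0.8660i, 3.5000+0.8660i] + 2·[-1, -1, -1]

Computing element-wise:
Z[0] = 4·(2) + 2·(-1) = 6
Z[1] = 4·(3.5000-0.8660i) + 2·(-1) = 12.0000-3.4640i
Z[2] = 4·(3.5000+0.8660i) + 2·(-1) = 12.0000+3.4640i

DFT(4x + 2y) = 4·X + 2·Y = [6, 12.0000-3.4640i, 12.0000+3.4640i]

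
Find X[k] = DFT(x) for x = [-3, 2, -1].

X[k] = Σ(n=0 to 2) x[n] · ω_3^(nk)
where ω_3 = e^(-2πi/3)

Computing each X[k]:
X[0] = -2
X[1] = -3.5000-2.5981i
X[2] = -3.5000+2.5981i

X = [-2, -3.5000-2.5981i, -3.5000+2.5981i]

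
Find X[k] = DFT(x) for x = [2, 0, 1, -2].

X[k] = Σ(n=0 to 3) x[n] · ω_4^(nk)
where ω_4 = e^(-2πi/4)

Computing each X[k]:
X[0] = 1
X[1] = 1-2i
X[2] = 5
X[3] = 1+2i

X = [1, 1-2i, 5, 1+2i]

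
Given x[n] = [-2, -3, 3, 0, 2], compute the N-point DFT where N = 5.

X[k] = Σ(n=0 to 4) x[n] · ω_5^(nk)
where ω_5 = e^(-2πi/5)

Computing each X[k]:
X[0] = 0
X[1] = -4.7361+2.9919i
X[2] = -0.2639+5.7921i
X[3] = -0.2639-5.7921i
X[4] = -4.7361-2.9919i

X = [0, -4.7361+2.9919i, -0.2639+5.7921i, -0.2639-5.7921i, -4.7361-2.9919i]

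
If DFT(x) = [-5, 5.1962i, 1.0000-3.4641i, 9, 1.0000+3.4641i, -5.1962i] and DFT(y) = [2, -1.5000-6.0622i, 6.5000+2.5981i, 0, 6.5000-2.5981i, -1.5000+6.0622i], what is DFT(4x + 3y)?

By linearity: DFT(4x + 3y) = 4·DFT(x) + 3·DFT(y)
= 4·[-5, 5.1962i, 1.0000-3.4641i, 9, 1.0000+3.4641i, -5.1962i] + 3·[2, -1.5000-6.0622i, 6.5000+2.5981i, 0, 6.5000-2.5981i, -1.5000+6.0622i]

Computing element-wise:
Z[0] = 4·(-5) + 3·(2) = -14
Z[1] = 4·(5.1962i) + 3·(-1.5000-6.0622i) = -4.5000+2.5982i
Z[2] = 4·(1.0000-3.4641i) + 3·(6.5000+2.5981i) = 23.5000-6.0621i
Z[3] = 4·(9) + 3·(0) = 36
Z[4] = 4·(1.0000+3.4641i) + 3·(6.5000-2.5981i) = 23.5000+6.0621i
Z[5] = 4·(-5.1962i) + 3·(-1.5000+6.0622i) = -4.5000-2.5982i

DFT(4x + 3y) = 4·X + 3·Y = [-14, -4.5000+2.5982i, 23.5000-6.0621i, 36, 23.5000+6.0621i, -4.5000-2.5982i]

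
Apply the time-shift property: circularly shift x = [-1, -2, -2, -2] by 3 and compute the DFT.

Time shift by 3: X_shifted[k] = ω_4^(3k) · X[k]
Shifted x = [-2, -2, -2, -1]

DFT(x[n-3]) = [-7, 1i, -1, -1i]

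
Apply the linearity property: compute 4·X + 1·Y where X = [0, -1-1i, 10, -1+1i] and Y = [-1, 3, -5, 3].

By linearity: DFT(4x + 1y) = 4·DFT(x) + 1·DFT(y)
= 4·[0, -1-1i, 10, -1+1i] + 1·[-1, 3, -5, 3]

Computing element-wise:
Z[0] = 4·(0) + 1·(-1) = -1
Z[1] = 4·(-1-1i) + 1·(3) = -1-4i
Z[2] = 4·(10) + 1·(-5) = 35
Z[3] = 4·(-1+1i) + 1·(3) = -1+4i

DFT(4x + 1y) = 4·X + 1·Y = [-1, -1-4i, 35, -1+4i]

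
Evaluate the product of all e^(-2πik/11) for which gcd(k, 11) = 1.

The primitive 11th roots of unity are ω_11^k for k coprime to 11: k ∈ {1, 2, 3, 4, 5, 6, 7, 8, 9, 10}
Their product equals the constant term of the cyclotomic polynomial Φ_11(x) up to sign.
For n ≥ 3, the product of all primitive nth roots of unity is 1. (For n=1 it is 1; for n=2 it is -1.)

1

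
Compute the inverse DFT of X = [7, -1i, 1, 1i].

x[n] = (1/4) Σ(k=0 to 3) X[k] · e^(2πikn/4)

Computing each x[n]:
x[0] = 2
x[1] = 2
x[2] = 2
x[3] = 1

x = [2, 2, 2, 1]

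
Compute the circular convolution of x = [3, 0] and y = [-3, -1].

(x ⊛ y)[n] = Σ(m=0 to 1) x[m] · y[(n-m) mod 2]

Computing each output sample:
(x ⊛ y)[0] = -9
(x ⊛ y)[1] = -3

x ⊛ y = [-9, -3]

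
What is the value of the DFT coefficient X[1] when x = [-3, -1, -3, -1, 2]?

X[1] = Σ(n=0 to 4) x[n] · ω_5^(1n) where ω_5 = e^(-2πi/5)
= (-3)·ω_5^0 + (-1)·ω_5^1 + (-3)·ω_5^2 + (-1)·ω_5^3 + (2)·ω_5^4

X[1] = 0.5451+4.0287i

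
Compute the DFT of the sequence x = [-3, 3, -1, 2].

X[k] = Σ(n=0 to 3) x[n] · ω_4^(nk)
where ω_4 = e^(-2πi/4)

Computing each X[k]:
X[0] = 1
X[1] = -2-1i
X[2] = -9
X[3] = -2+1i

X = [1, -2-1i, -9, -2+1i]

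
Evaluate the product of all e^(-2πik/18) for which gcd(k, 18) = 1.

The primitive 18th roots of unity are ω_18^k for k coprime to 18: k ∈ {1, 5, 7, 11, 13, 17}
Their product equals the constant term of the cyclotomic polynomial Φ_18(x) up to sign.
For n ≥ 3, the product of all primitive nth roots of unity is 1. (For n=1 it is 1; for n=2 it is -1.)

1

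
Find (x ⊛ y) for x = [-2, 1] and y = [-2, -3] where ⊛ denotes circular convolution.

(x ⊛ y)[n] = Σ(m=0 to 1) x[m] · y[(n-m) mod 2]

Computing each output sample:
(x ⊛ y)[0] = 1
(x ⊛ y)[1] = 4

x ⊛ y = [1, 4]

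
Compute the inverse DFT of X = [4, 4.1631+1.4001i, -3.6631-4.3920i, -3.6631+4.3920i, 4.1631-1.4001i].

x[n] = (1/5) Σ(k=0 to 4) X[k] · e^(2πikn/5)

Computing each x[n]:
x[0] = 1
x[1] = 3
x[2] = -3
x[3] = 1
x[4] = 2

x = [1, 3, -3, 1, 2]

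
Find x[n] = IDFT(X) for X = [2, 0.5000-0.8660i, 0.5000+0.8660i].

x[n] = (1/3) Σ(k=0 to 2) X[k] · e^(2πikn/3)

Computing each x[n]:
x[0] = 1
x[1] = 1
x[2] = 0

x = [1, 1, 0]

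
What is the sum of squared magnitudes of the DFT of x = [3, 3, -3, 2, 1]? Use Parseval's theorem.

Parseval: Σ|x[n]|² = (1/N)Σ|X[k]|², so Σ|X[k]|² = N·Σ|x[n]|² = 5·32.0000

Σ|X[k]|² = N·Σ|x[n]|² = 5·32.0000 = 160.0000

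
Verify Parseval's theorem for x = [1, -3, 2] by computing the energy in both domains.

Time domain:
Σ|x[n]|² = |1|² + |-3|² + |2|² = 14.0000

Frequency domain:
(1/3)Σ|X[k]|² = (1/3)(|0|² + |1.5000+4.3301i|² + |1.5000-4.3301i|²) = (1/3)·42.0000 = 14.0000

Both sides agree, confirming Parseval's theorem.

Σ|x[n]|² = (1/N)Σ|X[k]|² = 14.0000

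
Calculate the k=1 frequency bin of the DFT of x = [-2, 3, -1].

X[1] = Σ(n=0 to 2) x[n] · ω_3^(1n) where ω_3 = e^(-2πi/3)
= (-2)·ω_3^0 + (3)·ω_3^1 + (-1)·ω_3^2

X[1] = -3.0000-3.4641i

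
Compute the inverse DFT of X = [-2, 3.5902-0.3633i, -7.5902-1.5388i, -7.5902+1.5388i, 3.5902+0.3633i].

x[n] = (1/5) Σ(k=0 to 4) X[k] · e^(2πikn/5)

Computing each x[n]:
x[0] = -2
x[1] = 3
x[2] = -3
x[3] = -2
x[4] = 2

x = [-2, 3, -3, -2, 2]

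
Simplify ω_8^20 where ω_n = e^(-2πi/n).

Since ω_8^8 = 1, powers reduce modulo 8.
20 mod 8 = 4
So ω_8^20 = ω_8^4 = e^(-2πi·4/8)

ω_8^20 = ω_8^4 = -1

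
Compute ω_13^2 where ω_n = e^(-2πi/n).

ω_13^2 = e^(-2πi·2/13)
= cos(-2π·2/13) + i·sin(-2π·2/13)
= cos(-4π/13) + i·sin(-4π/13)

ω_13^2 = cos(-4π/13) + i·sin(-4π/13) = 0.5681-0.8230i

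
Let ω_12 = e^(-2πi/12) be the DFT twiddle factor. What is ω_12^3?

ω_12^3 = e^(-2πi·3/12)
= cos(-2π·3/12) + i·sin(-2π·3/12)
= cos(-6π/12) + i·sin(-6π/12)

ω_12^3 = cos(-6π/12) + i·sin(-6π/12) = -1i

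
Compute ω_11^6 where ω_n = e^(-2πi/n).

ω_11^6 = e^(-2πi·6/11)
= cos(-2π·6/11) + i·sin(-2π·6/11)
= cos(-12π/11) + i·sin(-12π/11)

ω_11^6 = cos(-12π/11) + i·sin(-12π/11) = -0.9595+0.2817i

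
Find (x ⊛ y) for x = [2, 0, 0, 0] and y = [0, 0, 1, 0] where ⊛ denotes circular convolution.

(x ⊛ y)[n] = Σ(m=0 to 3) x[m] · y[(n-m) mod 4]

Computing each output sample:
(x ⊛ y)[0] = 0
(x ⊛ y)[1] = 0
(x ⊛ y)[2] = 2
(x ⊛ y)[3] = 0

x ⊛ y = [0, 0, 2, 0]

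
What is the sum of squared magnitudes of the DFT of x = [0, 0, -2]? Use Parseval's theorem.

Parseval: Σ|x[n]|² = (1/N)Σ|X[k]|², so Σ|X[k]|² = N·Σ|x[n]|² = 3·4.0000

Σ|X[k]|² = N·Σ|x[n]|² = 3·4.0000 = 12.0000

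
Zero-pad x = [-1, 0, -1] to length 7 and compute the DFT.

Original 3-point DFT: [-2, -0.5000-0.8660i, -0.5000+0.8660i]
Zero-padded 7-point DFT provides frequency interpolation.

DFT_7([x, 0, ...]) = [-2, -0.7775+0.9749i, -0.0990-0.4339i, -1.6235-0.7818i, -1.6235+0.7818i, -0.0990+0.4339i, -0.7775-0.9749i]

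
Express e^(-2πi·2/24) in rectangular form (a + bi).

ω_24^2 = e^(-2πi·2/24)
= cos(-2π·2/24) + i·sin(-2π·2/24)
= cos(-4π/24) + i·sin(-4π/24)

ω_24^2 = cos(-4π/24) + i·sin(-4π/24) = 0.8660-0.5000i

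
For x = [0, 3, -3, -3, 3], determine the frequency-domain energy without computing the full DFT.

Parseval: Σ|x[n]|² = (1/N)Σ|X[k]|², so Σ|X[k]|² = N·Σ|x[n]|² = 5·36.0000

Σ|X[k]|² = N·Σ|x[n]|² = 5·36.0000 = 180.0000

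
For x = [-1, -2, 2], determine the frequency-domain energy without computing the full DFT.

Parseval: Σ|x[n]|² = (1/N)Σ|X[k]|², so Σ|X[k]|² = N·Σ|x[n]|² = 3·9.0000

Σ|X[k]|² = N·Σ|x[n]|² = 3·9.0000 = 27.0000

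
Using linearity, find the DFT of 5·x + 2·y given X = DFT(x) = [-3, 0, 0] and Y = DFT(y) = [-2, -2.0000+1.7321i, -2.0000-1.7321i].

By linearity: DFT(5x + 2y) = 5·DFT(x) + 2·DFT(y)
= 5·[-3, 0, 0] + 2·[-2, -2.0000+1.7321i, -2.0000-1.7321i]

Computing element-wise:
Z[0] = 5·(-3) + 2·(-2) = -19
Z[1] = 5·(0) + 2·(-2.0000+1.7321i) = -4.0000+3.4642i
Z[2] = 5·(0) + 2·(-2.0000-1.7321i) = -4.0000-3.4642i

DFT(5x + 2y) = 5·X + 2·Y = [-19, -4.0000+3.4642i, -4.0000-3.4642i]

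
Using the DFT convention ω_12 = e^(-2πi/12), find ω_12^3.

ω_12^3 = e^(-2πi·3/12)
= cos(-2π·3/12) + i·sin(-2π·3/12)
= cos(-6π/12) + i·sin(-6π/12)

ω_12^3 = cos(-6π/12) + i·sin(-6π/12) = -1i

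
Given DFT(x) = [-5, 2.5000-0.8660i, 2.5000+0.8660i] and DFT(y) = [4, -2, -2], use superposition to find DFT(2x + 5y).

By linearity: DFT(2x + 5y) = 2·DFT(x) + 5·DFT(y)
= 2·[-5, 2.5000-0.8660i, 2.5000+0.8660i] + 5·[4, -2, -2]

Computing element-wise:
Z[0] = 2·(-5) + 5·(4) = 10
Z[1] = 2·(2.5000-0.8660i) + 5·(-2) = -5.0000-1.7320i
Z[2] = 2·(2.5000+0.8660i) + 5·(-2) = -5.0000+1.7320i

DFT(2x + 5y) = 2·X + 5·Y = [10, -5.0000-1.7320i, -5.0000+1.7320i]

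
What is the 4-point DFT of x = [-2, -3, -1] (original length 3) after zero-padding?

Original 3-point DFT: [-6, 1.7321i, -1.7321i]
Zero-padded 4-point DFT provides frequency interpolation.

DFT_4([x, 0, ...]) = [-6, -1+3i, 0, -1-3i]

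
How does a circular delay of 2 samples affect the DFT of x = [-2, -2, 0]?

Time shift by 2: X_shifted[k] = ω_3^(2k) · X[k]
Shifted x = [-2, 0, -2]

DFT(x[n-2]) = [-4, -1.0000-1.7321i, -1.0000+1.7321i]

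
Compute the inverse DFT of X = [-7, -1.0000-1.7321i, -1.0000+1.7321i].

x[n] = (1/3) Σ(k=0 to 2) X[k] · e^(2πikn/3)

Computing each x[n]:
x[0] = -3
x[1] = -1
x[2] = -3

x = [-3, -1, -3]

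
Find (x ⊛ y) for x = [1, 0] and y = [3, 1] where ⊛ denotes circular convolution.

(x ⊛ y)[n] = Σ(m=0 to 1) x[m] · y[(n-m) mod 2]

Computing each output sample:
(x ⊛ y)[0] = 3
(x ⊛ y)[1] = 1

x ⊛ y = [3, 1]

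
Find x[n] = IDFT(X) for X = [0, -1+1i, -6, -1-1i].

x[n] = (1/4) Σ(k=0 to 3) X[k] · e^(2πikn/4)

Computing each x[n]:
x[0] = -2
x[1] = 1
x[2] = -1
x[3] = 2

x = [-2, 1, -1, 2]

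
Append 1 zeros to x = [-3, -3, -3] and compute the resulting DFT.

Original 3-point DFT: [-9, 0, 0]
Zero-padded 4-point DFT provides frequency interpolation.

DFT_4([x, 0, ...]) = [-9, 3i, -3, -3i]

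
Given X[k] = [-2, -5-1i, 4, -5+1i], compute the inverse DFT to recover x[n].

x[n] = (1/4) Σ(k=0 to 3) X[k] · e^(2πikn/4)

Computing each x[n]:
x[0] = -2
x[1] = -1
x[2] = 3
x[3] = -2

x = [-2, -1, 3, -2]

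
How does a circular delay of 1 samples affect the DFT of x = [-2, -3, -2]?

Time shift by 1: X_shifted[k] = ω_3^(1k) · X[k]
Shifted x = [-2, -2, -3]

DFT(x[n-1]) = [-7, 0.5000-0.8660i, 0.5000+0.8660i]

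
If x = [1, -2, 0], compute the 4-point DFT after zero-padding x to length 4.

Original 3-point DFT: [-1, 2.0000+1.7321i, 2.0000-1.7321i]
Zero-padded 4-point DFT provides frequency interpolation.

DFT_4([x, 0, ...]) = [-1, 1+2i, 3, 1-2i]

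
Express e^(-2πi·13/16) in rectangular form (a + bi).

ω_16^13 = e^(-2πi·13/16)
= cos(-2π·13/16) + i·sin(-2π·13/16)
= cos(-26π/16) + i·sin(-26π/16)

ω_16^13 = cos(-26π/16) + i·sin(-26π/16) = 0.3827+0.9239i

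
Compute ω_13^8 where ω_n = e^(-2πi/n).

ω_13^8 = e^(-2πi·8/13)
= cos(-2π·8/13) + i·sin(-2π·8/13)
= cos(-16π/13) + i·sin(-16π/13)

ω_13^8 = cos(-16π/13) + i·sin(-16π/13) = -0.7485+0.6631i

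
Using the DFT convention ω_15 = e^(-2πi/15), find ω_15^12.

ω_15^12 = e^(-2πi·12/15)
= cos(-2π·12/15) + i·sin(-2π·12/15)
= cos(-24π/15) + i·sin(-24π/15)

ω_15^12 = cos(-24π/15) + i·sin(-24π/15) = 0.3090+0.9511i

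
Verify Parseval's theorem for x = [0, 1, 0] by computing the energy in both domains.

Time domain:
Σ|x[n]|² = |0|² + |1|² + |0|² = 1.0000

Frequency domain:
(1/3)Σ|X[k]|² = (1/3)(|1|² + |-0.5000-0.8660i|² + |-0.5000+0.8660i|²) = (1/3)·3.0000 = 1.0000

Both sides agree, confirming Parseval's theorem.

Σ|x[n]|² = (1/N)Σ|X[k]|² = 1.0000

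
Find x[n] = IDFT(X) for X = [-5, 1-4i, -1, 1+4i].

x[n] = (1/4) Σ(k=0 to 3) X[k] · e^(2πikn/4)

Computing each x[n]:
x[0] = -1
x[1] = 1
x[2] = -2
x[3] = -3

x = [-1, 1, -2, -3]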